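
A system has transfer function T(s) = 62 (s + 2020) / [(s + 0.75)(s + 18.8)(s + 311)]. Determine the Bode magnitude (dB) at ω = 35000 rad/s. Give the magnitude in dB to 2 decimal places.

|j35000 + 2020| = √(35000² + 2020²) = 3.506e+04
|j35000 + 0.75| = √(35000² + 0.75²) = 3.5e+04
|j35000 + 18.8| = √(35000² + 18.8²) = 3.5e+04
|j35000 + 311| = √(35000² + 311²) = 3.5e+04
|T(j35000)| = 62 × 3.506e+04 / (3.5e+04 × 3.5e+04 × 3.5e+04) = 5.0694e-08
20 log₁₀(5.0694e-08) = -145.901 dB

-145.90 dB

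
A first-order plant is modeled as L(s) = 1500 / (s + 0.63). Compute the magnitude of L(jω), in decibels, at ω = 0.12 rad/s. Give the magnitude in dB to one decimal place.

67.4 dB

|j0.12 + 0.63| = √(0.12² + 0.63²) = 0.6413
|L(j0.12)| = 1500 / 0.6413 = 2338.9
20 log₁₀(2338.9) = 67.38 dB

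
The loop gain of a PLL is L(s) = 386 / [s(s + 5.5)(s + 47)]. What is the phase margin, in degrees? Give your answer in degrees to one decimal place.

Gain crossover: |L(jω)| = 1 at ω ≈ 1.44 rad s⁻¹.
∠L(j1.44) = −90° − arctan(1.44/5.5) − arctan(1.44/47) ≈ -106.47°
PM = 180° + (-106.47°) = 73.53°

73.5°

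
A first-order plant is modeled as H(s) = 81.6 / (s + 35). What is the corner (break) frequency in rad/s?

The single real pole at s = −35 gives a corner at ω = 35 rad/s.

35 rad/s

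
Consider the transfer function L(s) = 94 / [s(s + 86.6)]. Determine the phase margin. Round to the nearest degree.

89°

Gain crossover: |L(jω)| = 1 at ω ≈ 1.09 rad/s.
∠L(j1.09) = −90° − arctan(1.09/86.6) ≈ -90.72°
PM = 180° + (-90.72°) = 89.28°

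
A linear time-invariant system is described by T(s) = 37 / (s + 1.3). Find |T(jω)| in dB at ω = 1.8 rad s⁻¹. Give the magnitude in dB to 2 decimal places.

24.44 dB

|j1.8 + 1.3| = √(1.8² + 1.3²) = 2.22
|T(j1.8)| = 37 / 2.22 = 16.664
20 log₁₀(16.664) = 24.436 dB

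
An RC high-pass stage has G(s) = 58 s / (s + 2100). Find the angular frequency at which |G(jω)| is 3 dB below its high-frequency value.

2100 rad s⁻¹

For a single-pole high-pass, the −3 dB point is at the pole: ω = 2100 rad s⁻¹.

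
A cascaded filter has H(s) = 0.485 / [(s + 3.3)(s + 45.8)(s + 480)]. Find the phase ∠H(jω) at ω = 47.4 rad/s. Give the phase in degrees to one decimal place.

-137.6°

∠(j47.4 + 3.3) = arctan(47.4/3.3) = 86.02°
∠(j47.4 + 45.8) = arctan(47.4/45.8) = 45.98°
∠(j47.4 + 480) = arctan(47.4/480) = 5.64°
∠H(j47.4) = − (86.02° + 45.98° + 5.64°) = -137.64°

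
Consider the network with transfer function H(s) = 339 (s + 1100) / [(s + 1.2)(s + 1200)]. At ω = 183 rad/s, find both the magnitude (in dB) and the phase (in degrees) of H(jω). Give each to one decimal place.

|H| = 4.6 dB, ∠H = -88.8°

|j183 + 1100| = √(183² + 1100²) = 1115
|j183 + 1.2| = √(183² + 1.2²) = 183
|j183 + 1200| = √(183² + 1200²) = 1214
|H(j183)| = 339 × 1115 / (183 × 1214) = 1.7017
20 log₁₀(1.7017) = 4.62 dB
∠(j183 + 1100) = arctan(183/1100) = 9.45°
∠(j183 + 1.2) = arctan(183/1.2) = 89.62°
∠(j183 + 1200) = arctan(183/1200) = 8.67°
∠H(j183) = 9.45° − (89.62° + 8.67°) = -88.85°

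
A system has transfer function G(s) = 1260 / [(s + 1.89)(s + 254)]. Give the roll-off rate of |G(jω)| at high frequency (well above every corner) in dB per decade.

-40 dB/decade

With 0 zeros and 2 poles, the high-frequency asymptotic slope is 20 × (0 − 2) = -40 dB/decade.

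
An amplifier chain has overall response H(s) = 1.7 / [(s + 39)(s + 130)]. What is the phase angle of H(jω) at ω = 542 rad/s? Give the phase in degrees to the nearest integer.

∠(j542 + 39) = arctan(542/39) = 85.88°
∠(j542 + 130) = arctan(542/130) = 76.51°
∠H(j542) = − (85.88° + 76.51°) = -162.40°

-162°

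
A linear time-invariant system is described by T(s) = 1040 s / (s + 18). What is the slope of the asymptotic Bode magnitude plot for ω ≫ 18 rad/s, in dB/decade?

With 1 zero and 1 pole, the high-frequency asymptotic slope is 20 × (1 − 1) = 0 dB/decade.

0 dB/decade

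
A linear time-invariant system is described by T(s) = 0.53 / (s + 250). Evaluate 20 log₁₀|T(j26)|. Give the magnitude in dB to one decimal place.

|j26 + 250| = √(26² + 250²) = 251.3
|T(j26)| = 0.53 / 251.3 = 0.0021086
20 log₁₀(0.0021086) = -53.52 dB

-53.5 dB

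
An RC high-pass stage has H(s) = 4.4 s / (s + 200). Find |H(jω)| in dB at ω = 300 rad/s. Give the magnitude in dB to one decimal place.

11.3 dB

|j300| = 300
|j300 + 200| = √(300² + 200²) = 360.6
|H(j300)| = 4.4 × 300 / 360.6 = 3.661
20 log₁₀(3.661) = 11.27 dB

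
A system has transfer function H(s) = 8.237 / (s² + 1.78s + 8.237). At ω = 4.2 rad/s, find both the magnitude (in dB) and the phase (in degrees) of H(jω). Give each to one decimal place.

|(j4.2)² + 1.78(j4.2) + 8.237| = |-9.403 + j7.476| = 12.01
|H(j4.2)| = 8.237 / 12.01 = 0.68569
20 log₁₀(0.68569) = -3.28 dB
∠[(j4.2)² + 1.78(j4.2) + 8.237] = ∠[-9.403 + j7.476] = 141.51°
∠H(j4.2) = −141.51° = -141.51°

|H| = -3.3 dB, ∠H = -141.5°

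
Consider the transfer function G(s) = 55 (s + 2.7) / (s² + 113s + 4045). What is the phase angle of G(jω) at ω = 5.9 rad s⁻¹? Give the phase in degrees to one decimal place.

56.0°

∠(j5.9 + 2.7) = arctan(5.9/2.7) = 65.41°
∠[(j5.9)² + 113(j5.9) + 4045] = ∠[4010.2 + j666.7] = 9.44°
∠G(j5.9) = 65.41° − 9.44° = 55.97°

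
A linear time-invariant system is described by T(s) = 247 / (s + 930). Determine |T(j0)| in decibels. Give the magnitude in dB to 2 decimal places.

-11.52 dB

T(0) = 247 / 930 = 0.26559
20 log₁₀(0.26559) = -11.516 dB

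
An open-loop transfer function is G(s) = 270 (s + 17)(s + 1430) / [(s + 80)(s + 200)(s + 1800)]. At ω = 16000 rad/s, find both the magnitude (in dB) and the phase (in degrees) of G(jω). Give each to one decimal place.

|G| = -35.5 dB, ∠G = -87.7 deg

|j16000 + 17| = √(16000² + 17²) = 1.6e+04
|j16000 + 1430| = √(16000² + 1430²) = 1.606e+04
|j16000 + 80| = √(16000² + 80²) = 1.6e+04
|j16000 + 200| = √(16000² + 200²) = 1.6e+04
|j16000 + 1800| = √(16000² + 1800²) = 1.61e+04
|G(j16000)| = 270 × 1.6e+04 × 1.606e+04 / (1.6e+04 × 1.6e+04 × 1.61e+04) = 0.016835
20 log₁₀(0.016835) = -35.48 dB
∠(j16000 + 17) = arctan(16000/17) = 89.94°
∠(j16000 + 1430) = arctan(16000/1430) = 84.89°
∠(j16000 + 80) = arctan(16000/80) = 89.71°
∠(j16000 + 200) = arctan(16000/200) = 89.28°
∠(j16000 + 1800) = arctan(16000/1800) = 83.58°
∠G(j16000) = 89.94° + 84.89° − (89.71° + 89.28° + 83.58°) = -87.75°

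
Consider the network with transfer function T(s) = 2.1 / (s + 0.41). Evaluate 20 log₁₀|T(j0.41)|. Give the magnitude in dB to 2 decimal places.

11.18 dB

|j0.41 + 0.41| = √(0.41² + 0.41²) = 0.5798
|T(j0.41)| = 2.1 / 0.5798 = 3.6218
20 log₁₀(3.6218) = 11.178 dB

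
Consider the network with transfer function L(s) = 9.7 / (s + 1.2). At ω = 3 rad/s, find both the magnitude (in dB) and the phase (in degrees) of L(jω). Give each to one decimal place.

|j3 + 1.2| = √(3² + 1.2²) = 3.231
|L(j3)| = 9.7 / 3.231 = 3.0021
20 log₁₀(3.0021) = 9.55 dB
∠(j3 + 1.2) = arctan(3/1.2) = 68.20°
∠L(j3) = −68.20° = -68.20°

|L| = 9.5 dB, ∠L = -68.2°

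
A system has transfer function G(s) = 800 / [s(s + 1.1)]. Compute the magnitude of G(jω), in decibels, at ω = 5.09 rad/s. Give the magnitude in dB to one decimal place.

|j5.09 + 1.1| = √(5.09² + 1.1²) = 5.208
|j5.09| = 5.09
|G(j5.09)| = 800 / (5.208 × 5.09) = 30.182
20 log₁₀(30.182) = 29.59 dB

29.6 dB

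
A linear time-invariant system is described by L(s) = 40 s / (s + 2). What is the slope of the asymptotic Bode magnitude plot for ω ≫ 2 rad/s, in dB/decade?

With 1 zero and 1 pole, the high-frequency asymptotic slope is 20 × (1 − 1) = 0 dB/decade.

0 dB/decade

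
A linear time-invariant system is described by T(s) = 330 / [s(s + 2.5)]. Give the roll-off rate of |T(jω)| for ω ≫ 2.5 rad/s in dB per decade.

With 0 zeros and 2 poles, the high-frequency asymptotic slope is 20 × (0 − 2) = -40 dB/decade.

-40 dB/decade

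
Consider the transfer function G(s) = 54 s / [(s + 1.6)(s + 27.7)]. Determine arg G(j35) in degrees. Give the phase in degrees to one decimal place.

-49.0°

∠(j35) = 90.00°
∠(j35 + 1.6) = arctan(35/1.6) = 87.38°
∠(j35 + 27.7) = arctan(35/27.7) = 51.64°
∠G(j35) = 90.00° − (87.38° + 51.64°) = -49.02°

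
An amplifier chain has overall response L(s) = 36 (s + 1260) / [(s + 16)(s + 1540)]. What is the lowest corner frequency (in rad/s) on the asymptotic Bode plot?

16 rad/s

Break frequencies occur at each pole and zero magnitude: 16 rad/s, 1260 rad/s, 1540 rad/s.
The lowest is 16 rad/s.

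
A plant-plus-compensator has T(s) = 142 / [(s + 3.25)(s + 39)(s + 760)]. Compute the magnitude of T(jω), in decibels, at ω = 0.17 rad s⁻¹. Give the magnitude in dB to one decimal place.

-56.6 dB

|j0.17 + 3.25| = √(0.17² + 3.25²) = 3.254
|j0.17 + 39| = √(0.17² + 39²) = 39
|j0.17 + 760| = √(0.17² + 760²) = 760
|T(j0.17)| = 142 / (3.254 × 39 × 760) = 0.0014721
20 log₁₀(0.0014721) = -56.64 dB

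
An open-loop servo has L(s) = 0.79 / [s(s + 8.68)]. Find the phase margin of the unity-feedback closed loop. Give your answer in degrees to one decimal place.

89.4°

Gain crossover: |L(jω)| = 1 at ω ≈ 0.091 rad/sec.
∠L(j0.091) = −90° − arctan(0.091/8.68) ≈ -90.60°
PM = 180° + (-90.60°) = 89.40°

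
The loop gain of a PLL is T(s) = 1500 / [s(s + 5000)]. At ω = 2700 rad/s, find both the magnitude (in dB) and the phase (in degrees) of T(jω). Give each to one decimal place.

|j2700 + 5000| = √(2700² + 5000²) = 5682
|j2700| = 2700
|T(j2700)| = 1500 / (5682 × 2700) = 9.7767e-05
20 log₁₀(9.7767e-05) = -80.20 dB
∠(j2700 + 5000) = arctan(2700/5000) = 28.37°
∠(j2700) = 90.00°
∠T(j2700) = − (28.37° + 90.00°) = -118.37°

|T| = -80.2 dB, ∠T = -118.4°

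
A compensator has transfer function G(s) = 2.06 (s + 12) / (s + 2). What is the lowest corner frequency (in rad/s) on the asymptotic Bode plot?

2 rad/s

Break frequencies occur at each pole and zero magnitude: 2 rad/s, 12 rad/s.
The lowest is 2 rad/s.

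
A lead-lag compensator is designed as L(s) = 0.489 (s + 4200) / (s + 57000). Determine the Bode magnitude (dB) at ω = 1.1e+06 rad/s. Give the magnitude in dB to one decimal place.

|j1.1e+06 + 4200| = √(1.1e+06² + 4200²) = 1.1e+06
|j1.1e+06 + 57000| = √(1.1e+06² + 57000²) = 1.101e+06
|L(j1.1e+06)| = 0.489 × 1.1e+06 / 1.101e+06 = 0.48835
20 log₁₀(0.48835) = -6.23 dB

-6.2 dB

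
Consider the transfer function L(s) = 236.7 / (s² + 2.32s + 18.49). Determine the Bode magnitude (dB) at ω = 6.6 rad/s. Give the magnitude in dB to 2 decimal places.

18.12 dB

|(j6.6)² + 2.32(j6.6) + 18.49| = |-25.07 + j15.312| = 29.38
|L(j6.6)| = 236.7 / 29.38 = 8.0575
20 log₁₀(8.0575) = 18.124 dB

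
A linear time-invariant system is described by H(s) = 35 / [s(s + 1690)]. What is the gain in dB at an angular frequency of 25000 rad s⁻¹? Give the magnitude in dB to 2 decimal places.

|j25000 + 1690| = √(25000² + 1690²) = 2.506e+04
|j25000| = 2.5e+04
|H(j25000)| = 35 / (2.506e+04 × 2.5e+04) = 5.5872e-08
20 log₁₀(5.5872e-08) = -145.056 dB

-145.06 dB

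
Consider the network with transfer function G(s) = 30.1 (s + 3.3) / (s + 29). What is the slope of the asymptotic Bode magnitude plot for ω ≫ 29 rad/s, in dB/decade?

With 1 zero and 1 pole, the high-frequency asymptotic slope is 20 × (1 − 1) = 0 dB/decade.

0 dB/decade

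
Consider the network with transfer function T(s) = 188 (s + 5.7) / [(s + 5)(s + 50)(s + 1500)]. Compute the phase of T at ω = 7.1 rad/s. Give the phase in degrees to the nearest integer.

-12°

∠(j7.1 + 5.7) = arctan(7.1/5.7) = 51.24°
∠(j7.1 + 5) = arctan(7.1/5) = 54.85°
∠(j7.1 + 50) = arctan(7.1/50) = 8.08°
∠(j7.1 + 1500) = arctan(7.1/1500) = 0.27°
∠T(j7.1) = 51.24° − (54.85° + 8.08° + 0.27°) = -11.96°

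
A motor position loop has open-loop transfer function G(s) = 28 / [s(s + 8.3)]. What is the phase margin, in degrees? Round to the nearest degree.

Gain crossover: |G(jω)| = 1 at ω ≈ 3.15 rad/s.
∠G(j3.15) = −90° − arctan(3.15/8.3) ≈ -110.80°
PM = 180° + (-110.80°) = 69.20°

69 deg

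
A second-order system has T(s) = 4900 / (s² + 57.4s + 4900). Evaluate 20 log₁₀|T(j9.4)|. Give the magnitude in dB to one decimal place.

0.1 dB

|(j9.4)² + 57.4(j9.4) + 4900| = |4811.6 + j539.56| = 4842
|T(j9.4)| = 4900 / 4842 = 1.012
20 log₁₀(1.012) = 0.10 dB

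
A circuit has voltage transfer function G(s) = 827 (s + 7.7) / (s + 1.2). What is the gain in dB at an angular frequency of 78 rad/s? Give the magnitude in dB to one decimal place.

|j78 + 7.7| = √(78² + 7.7²) = 78.38
|j78 + 1.2| = √(78² + 1.2²) = 78.01
|G(j78)| = 827 × 78.38 / 78.01 = 830.92
20 log₁₀(830.92) = 58.39 dB

58.4 dB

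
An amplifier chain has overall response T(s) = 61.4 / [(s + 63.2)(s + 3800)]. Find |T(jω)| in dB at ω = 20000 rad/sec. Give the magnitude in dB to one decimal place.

|j20000 + 63.2| = √(20000² + 63.2²) = 2e+04
|j20000 + 3800| = √(20000² + 3800²) = 2.036e+04
|T(j20000)| = 61.4 / (2e+04 × 2.036e+04) = 1.508e-07
20 log₁₀(1.508e-07) = -136.43 dB

-136.4 dB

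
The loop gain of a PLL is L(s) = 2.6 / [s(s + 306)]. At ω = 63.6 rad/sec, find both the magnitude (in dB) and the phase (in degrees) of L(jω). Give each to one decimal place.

|L| = -77.7 dB, ∠L = -101.7°

|j63.6 + 306| = √(63.6² + 306²) = 312.5
|j63.6| = 63.6
|L(j63.6)| = 2.6 / (312.5 × 63.6) = 0.0001308
20 log₁₀(0.0001308) = -77.67 dB
∠(j63.6 + 306) = arctan(63.6/306) = 11.74°
∠(j63.6) = 90.00°
∠L(j63.6) = − (11.74° + 90.00°) = -101.74°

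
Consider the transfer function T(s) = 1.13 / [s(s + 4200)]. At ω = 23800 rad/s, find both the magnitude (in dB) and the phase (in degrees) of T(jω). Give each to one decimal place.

|j23800 + 4200| = √(23800² + 4200²) = 2.417e+04
|j23800| = 2.38e+04
|T(j23800)| = 1.13 / (2.417e+04 × 2.38e+04) = 1.9646e-09
20 log₁₀(1.9646e-09) = -174.13 dB
∠(j23800 + 4200) = arctan(23800/4200) = 79.99°
∠(j23800) = 90.00°
∠T(j23800) = − (79.99° + 90.00°) = -169.99°

|T| = -174.1 dB, ∠T = -170.0°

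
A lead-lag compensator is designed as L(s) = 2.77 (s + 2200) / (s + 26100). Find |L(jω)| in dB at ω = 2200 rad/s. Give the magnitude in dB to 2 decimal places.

-9.66 dB

|j2200 + 2200| = √(2200² + 2200²) = 3111
|j2200 + 26100| = √(2200² + 26100²) = 2.619e+04
|L(j2200)| = 2.77 × 3111 / 2.619e+04 = 0.32903
20 log₁₀(0.32903) = -9.655 dB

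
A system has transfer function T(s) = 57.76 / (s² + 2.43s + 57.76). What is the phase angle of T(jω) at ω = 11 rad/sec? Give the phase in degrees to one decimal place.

∠[(j11)² + 2.43(j11) + 57.76] = ∠[-63.24 + j26.73] = 157.09°
∠T(j11) = −157.09° = -157.09°

-157.1 deg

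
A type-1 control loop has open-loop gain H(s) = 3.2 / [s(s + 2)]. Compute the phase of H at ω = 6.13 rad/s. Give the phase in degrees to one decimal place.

∠(j6.13 + 2) = arctan(6.13/2) = 71.93°
∠(j6.13) = 90.00°
∠H(j6.13) = − (71.93° + 90.00°) = -161.93°

-161.9°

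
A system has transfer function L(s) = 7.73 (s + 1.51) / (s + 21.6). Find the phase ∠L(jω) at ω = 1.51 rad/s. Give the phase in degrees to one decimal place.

∠(j1.51 + 1.51) = arctan(1.51/1.51) = 45.00°
∠(j1.51 + 21.6) = arctan(1.51/21.6) = 4.00°
∠L(j1.51) = 45.00° − 4.00° = 41.00°

41.0°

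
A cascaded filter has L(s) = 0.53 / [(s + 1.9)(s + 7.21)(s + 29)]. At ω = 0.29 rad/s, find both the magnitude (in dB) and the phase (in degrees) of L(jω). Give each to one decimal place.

|L| = -57.6 dB, ∠L = -11.6°

|j0.29 + 1.9| = √(0.29² + 1.9²) = 1.922
|j0.29 + 7.21| = √(0.29² + 7.21²) = 7.216
|j0.29 + 29| = √(0.29² + 29²) = 29
|L(j0.29)| = 0.53 / (1.922 × 7.216 × 29) = 0.0013177
20 log₁₀(0.0013177) = -57.60 dB
∠(j0.29 + 1.9) = arctan(0.29/1.9) = 8.68°
∠(j0.29 + 7.21) = arctan(0.29/7.21) = 2.30°
∠(j0.29 + 29) = arctan(0.29/29) = 0.57°
∠L(j0.29) = − (8.68° + 2.30° + 0.57°) = -11.55°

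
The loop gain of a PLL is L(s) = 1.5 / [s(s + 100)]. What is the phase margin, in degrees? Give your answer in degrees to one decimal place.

Gain crossover: |L(jω)| = 1 at ω ≈ 0.015 rad/s.
∠L(j0.015) = −90° − arctan(0.015/100) ≈ -90.01°
PM = 180° + (-90.01°) = 89.99°

90.0°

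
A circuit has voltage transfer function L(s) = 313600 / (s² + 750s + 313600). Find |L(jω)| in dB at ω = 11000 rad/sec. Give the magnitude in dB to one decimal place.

-51.7 dB

|(j11000)² + 750(j11000) + 313600| = |-1.2069e+08 + j8.25e+06| = 1.21e+08
|L(j11000)| = 313600 / 1.21e+08 = 0.0025924
20 log₁₀(0.0025924) = -51.73 dB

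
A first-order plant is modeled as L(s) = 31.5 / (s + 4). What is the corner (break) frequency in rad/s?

4 rad/s

The single real pole at s = −4 gives a corner at ω = 4 rad/s.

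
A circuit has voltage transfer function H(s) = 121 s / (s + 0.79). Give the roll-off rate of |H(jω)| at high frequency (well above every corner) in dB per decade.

With 1 zero and 1 pole, the high-frequency asymptotic slope is 20 × (1 − 1) = 0 dB/decade.

0 dB/decade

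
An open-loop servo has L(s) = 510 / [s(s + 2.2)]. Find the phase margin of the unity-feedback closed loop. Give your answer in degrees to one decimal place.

Gain crossover: |L(jω)| = 1 at ω ≈ 22.5 rad/s.
∠L(j22.5) = −90° − arctan(22.5/2.2) ≈ -174.42°
PM = 180° + (-174.42°) = 5.58°

5.6°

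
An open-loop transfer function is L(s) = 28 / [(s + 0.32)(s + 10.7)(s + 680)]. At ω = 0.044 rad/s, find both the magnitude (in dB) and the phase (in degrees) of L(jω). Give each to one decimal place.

|j0.044 + 0.32| = √(0.044² + 0.32²) = 0.323
|j0.044 + 10.7| = √(0.044² + 10.7²) = 10.7
|j0.044 + 680| = √(0.044² + 680²) = 680
|L(j0.044)| = 28 / (0.323 × 10.7 × 680) = 0.011914
20 log₁₀(0.011914) = -38.48 dB
∠(j0.044 + 0.32) = arctan(0.044/0.32) = 7.83°
∠(j0.044 + 10.7) = arctan(0.044/10.7) = 0.24°
∠(j0.044 + 680) = arctan(0.044/680) = 0.00°
∠L(j0.044) = − (7.83° + 0.24° + 0.00°) = -8.07°

|L| = -38.5 dB, ∠L = -8.1 deg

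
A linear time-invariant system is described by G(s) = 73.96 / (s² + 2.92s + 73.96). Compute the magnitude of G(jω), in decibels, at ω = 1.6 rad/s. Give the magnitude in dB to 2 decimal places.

|(j1.6)² + 2.92(j1.6) + 73.96| = |71.4 + j4.672| = 71.55
|G(j1.6)| = 73.96 / 71.55 = 1.0336
20 log₁₀(1.0336) = 0.287 dB

0.29 dB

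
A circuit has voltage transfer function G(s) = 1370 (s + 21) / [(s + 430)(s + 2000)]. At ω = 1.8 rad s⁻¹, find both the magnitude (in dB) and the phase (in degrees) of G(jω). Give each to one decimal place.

|G| = -29.5 dB, ∠G = 4.6°

|j1.8 + 21| = √(1.8² + 21²) = 21.08
|j1.8 + 430| = √(1.8² + 430²) = 430
|j1.8 + 2000| = √(1.8² + 2000²) = 2000
|G(j1.8)| = 1370 × 21.08 / (430 × 2000) = 0.033576
20 log₁₀(0.033576) = -29.48 dB
∠(j1.8 + 21) = arctan(1.8/21) = 4.90°
∠(j1.8 + 430) = arctan(1.8/430) = 0.24°
∠(j1.8 + 2000) = arctan(1.8/2000) = 0.05°
∠G(j1.8) = 4.90° − (0.24° + 0.05°) = 4.61°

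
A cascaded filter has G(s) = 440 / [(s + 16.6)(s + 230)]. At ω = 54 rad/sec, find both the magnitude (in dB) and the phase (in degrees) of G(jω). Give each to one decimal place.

|G| = -29.6 dB, ∠G = -86.1°

|j54 + 16.6| = √(54² + 16.6²) = 56.49
|j54 + 230| = √(54² + 230²) = 236.3
|G(j54)| = 440 / (56.49 × 236.3) = 0.032966
20 log₁₀(0.032966) = -29.64 dB
∠(j54 + 16.6) = arctan(54/16.6) = 72.91°
∠(j54 + 230) = arctan(54/230) = 13.21°
∠G(j54) = − (72.91° + 13.21°) = -86.12°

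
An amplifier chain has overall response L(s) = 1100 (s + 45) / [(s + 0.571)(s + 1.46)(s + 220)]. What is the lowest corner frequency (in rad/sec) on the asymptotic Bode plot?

Break frequencies occur at each pole and zero magnitude: 0.571 rad/sec, 1.46 rad/sec, 45 rad/sec, 220 rad/sec.
The lowest is 0.571 rad/sec.

0.571 rad/sec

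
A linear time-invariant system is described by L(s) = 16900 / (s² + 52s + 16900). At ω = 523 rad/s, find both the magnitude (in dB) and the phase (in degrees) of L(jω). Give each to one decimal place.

|L| = -23.7 dB, ∠L = -174.0°

|(j523)² + 52(j523) + 16900| = |-2.5663e+05 + j27196| = 2.581e+05
|L(j523)| = 16900 / 2.581e+05 = 0.065487
20 log₁₀(0.065487) = -23.68 dB
∠[(j523)² + 52(j523) + 16900] = ∠[-2.5663e+05 + j27196] = 173.95°
∠L(j523) = −173.95° = -173.95°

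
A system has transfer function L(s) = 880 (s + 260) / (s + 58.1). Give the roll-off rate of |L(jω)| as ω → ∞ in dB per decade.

0 dB/decade

With 1 zero and 1 pole, the high-frequency asymptotic slope is 20 × (1 − 1) = 0 dB/decade.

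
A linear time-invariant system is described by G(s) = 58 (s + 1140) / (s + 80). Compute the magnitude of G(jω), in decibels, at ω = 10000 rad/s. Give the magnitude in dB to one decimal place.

|j10000 + 1140| = √(10000² + 1140²) = 1.006e+04
|j10000 + 80| = √(10000² + 80²) = 1e+04
|G(j10000)| = 58 × 1.006e+04 / 1e+04 = 58.374
20 log₁₀(58.374) = 35.32 dB

35.3 dB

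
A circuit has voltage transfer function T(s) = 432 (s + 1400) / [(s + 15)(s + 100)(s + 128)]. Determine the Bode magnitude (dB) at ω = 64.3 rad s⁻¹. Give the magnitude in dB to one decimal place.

|j64.3 + 1400| = √(64.3² + 1400²) = 1401
|j64.3 + 15| = √(64.3² + 15²) = 66.03
|j64.3 + 100| = √(64.3² + 100²) = 118.9
|j64.3 + 128| = √(64.3² + 128²) = 143.2
|T(j64.3)| = 432 × 1401 / (66.03 × 118.9 × 143.2) = 0.53844
20 log₁₀(0.53844) = -5.38 dB

-5.4 dB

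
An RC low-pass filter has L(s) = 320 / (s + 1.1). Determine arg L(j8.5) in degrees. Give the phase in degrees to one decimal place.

-82.6°

∠(j8.5 + 1.1) = arctan(8.5/1.1) = 82.63°
∠L(j8.5) = −82.63° = -82.63°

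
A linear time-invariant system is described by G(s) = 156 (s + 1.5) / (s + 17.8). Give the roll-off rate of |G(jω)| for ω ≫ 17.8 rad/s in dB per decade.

With 1 zero and 1 pole, the high-frequency asymptotic slope is 20 × (1 − 1) = 0 dB/decade.

0 dB/decade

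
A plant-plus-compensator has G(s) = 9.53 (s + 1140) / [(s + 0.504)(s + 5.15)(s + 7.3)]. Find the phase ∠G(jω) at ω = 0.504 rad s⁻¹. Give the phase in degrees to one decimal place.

∠(j0.504 + 1140) = arctan(0.504/1140) = 0.03°
∠(j0.504 + 0.504) = arctan(0.504/0.504) = 45.00°
∠(j0.504 + 5.15) = arctan(0.504/5.15) = 5.59°
∠(j0.504 + 7.3) = arctan(0.504/7.3) = 3.95°
∠G(j0.504) = 0.03° − (45.00° + 5.59° + 3.95°) = -54.51°

-54.5°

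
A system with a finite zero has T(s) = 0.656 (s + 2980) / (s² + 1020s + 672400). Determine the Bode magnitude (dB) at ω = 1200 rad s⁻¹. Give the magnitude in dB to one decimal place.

|j1200 + 2980| = √(1200² + 2980²) = 3213
|(j1200)² + 1020(j1200) + 672400| = |-7.676e+05 + j1.224e+06| = 1.445e+06
|T(j1200)| = 0.656 × 3213 / 1.445e+06 = 0.0014586
20 log₁₀(0.0014586) = -56.72 dB

-56.7 dB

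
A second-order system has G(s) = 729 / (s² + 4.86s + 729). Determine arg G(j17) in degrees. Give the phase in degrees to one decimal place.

∠[(j17)² + 4.86(j17) + 729] = ∠[440 + j82.62] = 10.63°
∠G(j17) = −10.63° = -10.63°

-10.6°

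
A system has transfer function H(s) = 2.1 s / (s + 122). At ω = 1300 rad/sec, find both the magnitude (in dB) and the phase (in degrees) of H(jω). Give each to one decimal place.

|j1300| = 1300
|j1300 + 122| = √(1300² + 122²) = 1306
|H(j1300)| = 2.1 × 1300 / 1306 = 2.0908
20 log₁₀(2.0908) = 6.41 dB
∠(j1300) = 90.00°
∠(j1300 + 122) = arctan(1300/122) = 84.64°
∠H(j1300) = 90.00° − 84.64° = 5.36°

|H| = 6.4 dB, ∠H = 5.4°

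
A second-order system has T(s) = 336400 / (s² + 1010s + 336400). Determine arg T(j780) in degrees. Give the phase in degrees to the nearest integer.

∠[(j780)² + 1010(j780) + 336400] = ∠[-2.72e+05 + j7.878e+05] = 109.05°
∠T(j780) = −109.05° = -109.05°

-109°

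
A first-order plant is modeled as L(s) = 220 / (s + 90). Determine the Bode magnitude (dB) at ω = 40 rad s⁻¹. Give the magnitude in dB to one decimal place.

7.0 dB

|j40 + 90| = √(40² + 90²) = 98.49
|L(j40)| = 220 / 98.49 = 2.2338
20 log₁₀(2.2338) = 6.98 dB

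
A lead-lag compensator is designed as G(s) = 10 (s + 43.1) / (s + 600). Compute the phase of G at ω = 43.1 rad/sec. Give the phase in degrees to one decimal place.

∠(j43.1 + 43.1) = arctan(43.1/43.1) = 45.00°
∠(j43.1 + 600) = arctan(43.1/600) = 4.11°
∠G(j43.1) = 45.00° − 4.11° = 40.89°

40.9 deg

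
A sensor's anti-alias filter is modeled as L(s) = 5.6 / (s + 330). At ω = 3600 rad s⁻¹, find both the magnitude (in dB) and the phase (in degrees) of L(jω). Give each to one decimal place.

|j3600 + 330| = √(3600² + 330²) = 3615
|L(j3600)| = 5.6 / 3615 = 0.0015491
20 log₁₀(0.0015491) = -56.20 dB
∠(j3600 + 330) = arctan(3600/330) = 84.76°
∠L(j3600) = −84.76° = -84.76°

|L| = -56.2 dB, ∠L = -84.8 deg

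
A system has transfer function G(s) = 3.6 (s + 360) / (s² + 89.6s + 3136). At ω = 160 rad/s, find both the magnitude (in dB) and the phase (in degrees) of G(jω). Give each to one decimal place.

|G| = -25.5 dB, ∠G = -123.5°

|j160 + 360| = √(160² + 360²) = 394
|(j160)² + 89.6(j160) + 3136| = |-22464 + j14336| = 2.665e+04
|G(j160)| = 3.6 × 394 / 2.665e+04 = 0.05322
20 log₁₀(0.05322) = -25.48 dB
∠(j160 + 360) = arctan(160/360) = 23.96°
∠[(j160)² + 89.6(j160) + 3136] = ∠[-22464 + j14336] = 147.45°
∠G(j160) = 23.96° − 147.45° = -123.49°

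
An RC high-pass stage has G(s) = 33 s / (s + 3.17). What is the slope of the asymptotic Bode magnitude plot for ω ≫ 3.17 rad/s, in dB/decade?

With 1 zero and 1 pole, the high-frequency asymptotic slope is 20 × (1 − 1) = 0 dB/decade.

0 dB/decade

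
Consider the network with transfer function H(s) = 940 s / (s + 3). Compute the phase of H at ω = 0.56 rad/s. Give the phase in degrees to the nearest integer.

79°

∠(j0.56) = 90.00°
∠(j0.56 + 3) = arctan(0.56/3) = 10.57°
∠H(j0.56) = 90.00° − 10.57° = 79.43°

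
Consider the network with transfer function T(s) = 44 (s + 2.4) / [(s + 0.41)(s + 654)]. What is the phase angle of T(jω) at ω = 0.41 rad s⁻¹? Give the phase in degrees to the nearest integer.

∠(j0.41 + 2.4) = arctan(0.41/2.4) = 9.69°
∠(j0.41 + 0.41) = arctan(0.41/0.41) = 45.00°
∠(j0.41 + 654) = arctan(0.41/654) = 0.04°
∠T(j0.41) = 9.69° − (45.00° + 0.04°) = -35.34°

-35°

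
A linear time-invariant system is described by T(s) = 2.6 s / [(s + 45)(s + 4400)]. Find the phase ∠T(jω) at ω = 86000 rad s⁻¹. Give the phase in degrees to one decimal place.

-87.0°

∠(j86000) = 90.00°
∠(j86000 + 45) = arctan(86000/45) = 89.97°
∠(j86000 + 4400) = arctan(86000/4400) = 87.07°
∠T(j86000) = 90.00° − (89.97° + 87.07°) = -87.04°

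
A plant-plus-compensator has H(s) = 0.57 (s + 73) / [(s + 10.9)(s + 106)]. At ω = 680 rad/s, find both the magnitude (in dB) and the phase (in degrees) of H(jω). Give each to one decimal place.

|j680 + 73| = √(680² + 73²) = 683.9
|j680 + 10.9| = √(680² + 10.9²) = 680.1
|j680 + 106| = √(680² + 106²) = 688.2
|H(j680)| = 0.57 × 683.9 / (680.1 × 688.2) = 0.00083288
20 log₁₀(0.00083288) = -61.59 dB
∠(j680 + 73) = arctan(680/73) = 83.87°
∠(j680 + 10.9) = arctan(680/10.9) = 89.08°
∠(j680 + 106) = arctan(680/106) = 81.14°
∠H(j680) = 83.87° − (89.08° + 81.14°) = -86.35°

|H| = -61.6 dB, ∠H = -86.3°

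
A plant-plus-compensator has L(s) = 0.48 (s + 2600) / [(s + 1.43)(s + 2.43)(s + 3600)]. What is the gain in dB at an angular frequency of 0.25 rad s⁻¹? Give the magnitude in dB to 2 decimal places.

|j0.25 + 2600| = √(0.25² + 2600²) = 2600
|j0.25 + 1.43| = √(0.25² + 1.43²) = 1.452
|j0.25 + 2.43| = √(0.25² + 2.43²) = 2.443
|j0.25 + 3600| = √(0.25² + 3600²) = 3600
|L(j0.25)| = 0.48 × 2600 / (1.452 × 2.443 × 3600) = 0.097757
20 log₁₀(0.097757) = -20.197 dB

-20.20 dB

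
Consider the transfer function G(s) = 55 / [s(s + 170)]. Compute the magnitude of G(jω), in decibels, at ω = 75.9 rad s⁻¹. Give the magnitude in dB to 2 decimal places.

-48.20 dB

|j75.9 + 170| = √(75.9² + 170²) = 186.2
|j75.9| = 75.9
|G(j75.9)| = 55 / (186.2 × 75.9) = 0.0038923
20 log₁₀(0.0038923) = -48.196 dB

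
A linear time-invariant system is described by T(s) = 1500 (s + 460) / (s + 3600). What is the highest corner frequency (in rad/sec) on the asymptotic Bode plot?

Break frequencies occur at each pole and zero magnitude: 460 rad/sec, 3600 rad/sec.
The highest is 3600 rad/sec.

3600 rad/sec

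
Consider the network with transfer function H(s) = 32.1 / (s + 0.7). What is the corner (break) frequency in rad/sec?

0.7 rad/sec

The single real pole at s = −0.7 gives a corner at ω = 0.7 rad/sec.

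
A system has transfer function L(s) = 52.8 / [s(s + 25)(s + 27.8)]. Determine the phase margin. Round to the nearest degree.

90°

Gain crossover: |L(jω)| = 1 at ω ≈ 0.076 rad/s.
∠L(j0.076) = −90° − arctan(0.076/25) − arctan(0.076/27.8) ≈ -90.33°
PM = 180° + (-90.33°) = 89.67°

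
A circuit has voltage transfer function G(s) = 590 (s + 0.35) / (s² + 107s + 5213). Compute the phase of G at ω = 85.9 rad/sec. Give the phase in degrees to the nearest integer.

∠(j85.9 + 0.35) = arctan(85.9/0.35) = 89.77°
∠[(j85.9)² + 107(j85.9) + 5213] = ∠[-2165.8 + j9191.3] = 103.26°
∠G(j85.9) = 89.77° − 103.26° = -13.49°

-13°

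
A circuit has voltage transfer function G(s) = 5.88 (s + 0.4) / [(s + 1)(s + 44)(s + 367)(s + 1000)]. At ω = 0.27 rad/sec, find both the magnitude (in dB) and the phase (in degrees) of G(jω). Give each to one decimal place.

|G| = -135.4 dB, ∠G = 18.5°

|j0.27 + 0.4| = √(0.27² + 0.4²) = 0.4826
|j0.27 + 1| = √(0.27² + 1²) = 1.036
|j0.27 + 44| = √(0.27² + 44²) = 44
|j0.27 + 367| = √(0.27² + 367²) = 367
|j0.27 + 1000| = √(0.27² + 1000²) = 1000
|G(j0.27)| = 5.88 × 0.4826 / (1.036 × 44 × 367 × 1000) = 1.6965e-07
20 log₁₀(1.6965e-07) = -135.41 dB
∠(j0.27 + 0.4) = arctan(0.27/0.4) = 34.02°
∠(j0.27 + 1) = arctan(0.27/1) = 15.11°
∠(j0.27 + 44) = arctan(0.27/44) = 0.35°
∠(j0.27 + 367) = arctan(0.27/367) = 0.04°
∠(j0.27 + 1000) = arctan(0.27/1000) = 0.02°
∠G(j0.27) = 34.02° − (15.11° + 0.35° + 0.04° + 0.02°) = 18.50°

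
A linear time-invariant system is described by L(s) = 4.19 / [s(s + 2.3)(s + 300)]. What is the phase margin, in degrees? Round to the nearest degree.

90 deg

Gain crossover: |L(jω)| = 1 at ω ≈ 0.00607 rad/s.
∠L(j0.00607) = −90° − arctan(0.00607/2.3) − arctan(0.00607/300) ≈ -90.15°
PM = 180° + (-90.15°) = 89.85°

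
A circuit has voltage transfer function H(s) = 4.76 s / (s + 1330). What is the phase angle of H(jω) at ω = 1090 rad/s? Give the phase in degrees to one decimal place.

∠(j1090) = 90.00°
∠(j1090 + 1330) = arctan(1090/1330) = 39.34°
∠H(j1090) = 90.00° − 39.34° = 50.66°

50.7°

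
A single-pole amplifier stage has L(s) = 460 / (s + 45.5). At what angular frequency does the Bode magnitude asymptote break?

45.5 rad s⁻¹

The single real pole at s = −45.5 gives a corner at ω = 45.5 rad s⁻¹.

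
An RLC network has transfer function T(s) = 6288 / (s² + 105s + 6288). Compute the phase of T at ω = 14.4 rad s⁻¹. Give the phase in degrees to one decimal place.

-14.0°

∠[(j14.4)² + 105(j14.4) + 6288] = ∠[6080.6 + j1512] = 13.96°
∠T(j14.4) = −13.96° = -13.96°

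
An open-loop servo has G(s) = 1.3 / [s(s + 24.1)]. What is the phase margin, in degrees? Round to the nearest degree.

Gain crossover: |G(jω)| = 1 at ω ≈ 0.0539 rad s⁻¹.
∠G(j0.0539) = −90° − arctan(0.0539/24.1) ≈ -90.13°
PM = 180° + (-90.13°) = 89.87°

90°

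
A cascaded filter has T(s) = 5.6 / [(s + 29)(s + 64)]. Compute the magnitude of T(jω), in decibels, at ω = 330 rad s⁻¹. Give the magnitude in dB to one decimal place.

|j330 + 29| = √(330² + 29²) = 331.3
|j330 + 64| = √(330² + 64²) = 336.1
|T(j330)| = 5.6 / (331.3 × 336.1) = 5.0289e-05
20 log₁₀(5.0289e-05) = -85.97 dB

-86.0 dB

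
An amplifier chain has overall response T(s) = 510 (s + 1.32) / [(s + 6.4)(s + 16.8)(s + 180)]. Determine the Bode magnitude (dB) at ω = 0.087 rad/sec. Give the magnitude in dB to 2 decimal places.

|j0.087 + 1.32| = √(0.087² + 1.32²) = 1.323
|j0.087 + 6.4| = √(0.087² + 6.4²) = 6.401
|j0.087 + 16.8| = √(0.087² + 16.8²) = 16.8
|j0.087 + 180| = √(0.087² + 180²) = 180
|T(j0.087)| = 510 × 1.323 / (6.401 × 16.8 × 180) = 0.034856
20 log₁₀(0.034856) = -29.154 dB

-29.15 dB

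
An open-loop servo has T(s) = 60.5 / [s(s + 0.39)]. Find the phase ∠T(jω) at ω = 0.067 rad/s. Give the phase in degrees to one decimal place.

∠(j0.067 + 0.39) = arctan(0.067/0.39) = 9.75°
∠(j0.067) = 90.00°
∠T(j0.067) = − (9.75° + 90.00°) = -99.75°

-99.7°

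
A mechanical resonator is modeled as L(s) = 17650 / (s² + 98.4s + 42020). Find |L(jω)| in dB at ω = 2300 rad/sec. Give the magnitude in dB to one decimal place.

-49.5 dB

|(j2300)² + 98.4(j2300) + 42020| = |-5.248e+06 + j2.2632e+05| = 5.253e+06
|L(j2300)| = 17650 / 5.253e+06 = 0.0033601
20 log₁₀(0.0033601) = -49.47 dB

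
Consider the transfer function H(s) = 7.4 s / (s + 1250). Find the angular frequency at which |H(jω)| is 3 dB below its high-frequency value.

For a single-pole high-pass, the −3 dB point is at the pole: ω = 1250 rad/s.

1250 rad/s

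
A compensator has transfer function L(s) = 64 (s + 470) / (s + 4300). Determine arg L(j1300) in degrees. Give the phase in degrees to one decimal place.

∠(j1300 + 470) = arctan(1300/470) = 70.12°
∠(j1300 + 4300) = arctan(1300/4300) = 16.82°
∠L(j1300) = 70.12° − 16.82° = 53.30°

53.3 deg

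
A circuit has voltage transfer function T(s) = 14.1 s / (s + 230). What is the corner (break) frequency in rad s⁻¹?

230 rad s⁻¹

The single real pole at s = −230 gives a corner at ω = 230 rad s⁻¹.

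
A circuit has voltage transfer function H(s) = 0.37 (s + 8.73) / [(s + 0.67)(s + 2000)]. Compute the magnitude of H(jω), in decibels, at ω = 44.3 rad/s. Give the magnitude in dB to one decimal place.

|j44.3 + 8.73| = √(44.3² + 8.73²) = 45.15
|j44.3 + 0.67| = √(44.3² + 0.67²) = 44.31
|j44.3 + 2000| = √(44.3² + 2000²) = 2000
|H(j44.3)| = 0.37 × 45.15 / (44.31 × 2000) = 0.00018849
20 log₁₀(0.00018849) = -74.49 dB

-74.5 dB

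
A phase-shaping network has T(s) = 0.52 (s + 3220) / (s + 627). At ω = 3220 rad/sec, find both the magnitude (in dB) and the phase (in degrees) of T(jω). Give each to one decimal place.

|j3220 + 3220| = √(3220² + 3220²) = 4554
|j3220 + 627| = √(3220² + 627²) = 3280
|T(j3220)| = 0.52 × 4554 / 3280 = 0.72183
20 log₁₀(0.72183) = -2.83 dB
∠(j3220 + 3220) = arctan(3220/3220) = 45.00°
∠(j3220 + 627) = arctan(3220/627) = 78.98°
∠T(j3220) = 45.00° − 78.98° = -33.98°

|T| = -2.8 dB, ∠T = -34.0 deg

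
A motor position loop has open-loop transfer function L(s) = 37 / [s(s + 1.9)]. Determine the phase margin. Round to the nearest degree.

Gain crossover: |L(jω)| = 1 at ω ≈ 5.94 rad/s.
∠L(j5.94) = −90° − arctan(5.94/1.9) ≈ -162.25°
PM = 180° + (-162.25°) = 17.75°

18°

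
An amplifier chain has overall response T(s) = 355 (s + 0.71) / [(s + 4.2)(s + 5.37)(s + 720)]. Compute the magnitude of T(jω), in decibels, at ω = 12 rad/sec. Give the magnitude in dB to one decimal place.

|j12 + 0.71| = √(12² + 0.71²) = 12.02
|j12 + 4.2| = √(12² + 4.2²) = 12.71
|j12 + 5.37| = √(12² + 5.37²) = 13.15
|j12 + 720| = √(12² + 720²) = 720.1
|T(j12)| = 355 × 12.02 / (12.71 × 13.15 × 720.1) = 0.035455
20 log₁₀(0.035455) = -29.01 dB

-29.0 dB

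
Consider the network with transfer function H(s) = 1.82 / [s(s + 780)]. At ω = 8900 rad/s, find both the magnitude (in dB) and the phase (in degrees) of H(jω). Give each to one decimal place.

|j8900 + 780| = √(8900² + 780²) = 8934
|j8900| = 8900
|H(j8900)| = 1.82 / (8934 × 8900) = 2.2889e-08
20 log₁₀(2.2889e-08) = -152.81 dB
∠(j8900 + 780) = arctan(8900/780) = 84.99°
∠(j8900) = 90.00°
∠H(j8900) = − (84.99° + 90.00°) = -174.99°

|H| = -152.8 dB, ∠H = -175.0 deg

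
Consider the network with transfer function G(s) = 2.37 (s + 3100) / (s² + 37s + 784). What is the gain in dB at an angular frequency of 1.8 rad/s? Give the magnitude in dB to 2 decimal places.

|j1.8 + 3100| = √(1.8² + 3100²) = 3100
|(j1.8)² + 37(j1.8) + 784| = |780.76 + j66.6| = 783.6
|G(j1.8)| = 2.37 × 3100 / 783.6 = 9.376
20 log₁₀(9.376) = 19.440 dB

19.44 dB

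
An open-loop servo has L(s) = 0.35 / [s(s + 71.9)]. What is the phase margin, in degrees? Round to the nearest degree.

Gain crossover: |L(jω)| = 1 at ω ≈ 0.00487 rad/s.
∠L(j0.00487) = −90° − arctan(0.00487/71.9) ≈ -90.00°
PM = 180° + (-90.00°) = 90.00°

90°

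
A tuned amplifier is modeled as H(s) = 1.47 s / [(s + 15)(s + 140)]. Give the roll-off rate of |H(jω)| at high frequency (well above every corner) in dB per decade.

With 1 zero and 2 poles, the high-frequency asymptotic slope is 20 × (1 − 2) = -20 dB/decade.

-20 dB/decade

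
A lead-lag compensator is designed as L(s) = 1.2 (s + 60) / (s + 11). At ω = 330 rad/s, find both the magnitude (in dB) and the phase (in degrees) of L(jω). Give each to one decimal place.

|L| = 1.7 dB, ∠L = -8.4°

|j330 + 60| = √(330² + 60²) = 335.4
|j330 + 11| = √(330² + 11²) = 330.2
|L(j330)| = 1.2 × 335.4 / 330.2 = 1.219
20 log₁₀(1.219) = 1.72 dB
∠(j330 + 60) = arctan(330/60) = 79.70°
∠(j330 + 11) = arctan(330/11) = 88.09°
∠L(j330) = 79.70° − 88.09° = -8.40°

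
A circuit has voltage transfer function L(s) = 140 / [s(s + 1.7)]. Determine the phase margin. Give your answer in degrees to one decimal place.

Gain crossover: |L(jω)| = 1 at ω ≈ 11.8 rad/sec.
∠L(j11.8) = −90° − arctan(11.8/1.7) ≈ -171.78°
PM = 180° + (-171.78°) = 8.22°

8.2°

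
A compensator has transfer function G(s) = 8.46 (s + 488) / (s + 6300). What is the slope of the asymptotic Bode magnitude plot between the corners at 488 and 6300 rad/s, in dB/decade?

In this band the factors already past their corner are: zero at 488; net slope = 20 dB/decade.

20 dB/decade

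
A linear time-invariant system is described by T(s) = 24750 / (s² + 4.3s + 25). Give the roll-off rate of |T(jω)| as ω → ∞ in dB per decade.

-40 dB/decade

With 0 zeros and 2 poles, the high-frequency asymptotic slope is 20 × (0 − 2) = -40 dB/decade.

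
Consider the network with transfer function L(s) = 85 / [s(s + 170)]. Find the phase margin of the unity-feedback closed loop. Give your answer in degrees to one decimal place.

89.8°

Gain crossover: |L(jω)| = 1 at ω ≈ 0.5 rad s⁻¹.
∠L(j0.5) = −90° − arctan(0.5/170) ≈ -90.17°
PM = 180° + (-90.17°) = 89.83°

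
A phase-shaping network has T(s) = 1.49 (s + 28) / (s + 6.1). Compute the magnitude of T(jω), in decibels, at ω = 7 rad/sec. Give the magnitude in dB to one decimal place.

13.3 dB

|j7 + 28| = √(7² + 28²) = 28.86
|j7 + 6.1| = √(7² + 6.1²) = 9.285
|T(j7)| = 1.49 × 28.86 / 9.285 = 4.6316
20 log₁₀(4.6316) = 13.31 dB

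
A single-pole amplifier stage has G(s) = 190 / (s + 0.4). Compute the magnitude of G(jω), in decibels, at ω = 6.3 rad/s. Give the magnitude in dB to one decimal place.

29.6 dB

|j6.3 + 0.4| = √(6.3² + 0.4²) = 6.313
|G(j6.3)| = 190 / 6.313 = 30.098
20 log₁₀(30.098) = 29.57 dB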